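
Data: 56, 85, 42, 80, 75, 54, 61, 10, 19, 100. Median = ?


Sorted: 10, 19, 42, 54, 56, 61, 75, 80, 85, 100
n = 10 (even)
Middle values: 56 and 61
Median = (56+61)/2 = 58.5000

Median = 58.5000


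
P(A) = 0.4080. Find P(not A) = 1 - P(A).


P(not A) = 1 - 0.4080 = 0.5920

P(not A) = 0.5920


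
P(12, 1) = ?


P(12,1) = 12!/11!
= 479001600/39916800
= 12

P(12,1) = 12


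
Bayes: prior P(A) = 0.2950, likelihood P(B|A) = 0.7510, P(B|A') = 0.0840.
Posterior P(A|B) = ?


P(B) = P(B|A)*P(A) + P(B|A')*P(A')
= 0.7510*0.2950 + 0.0840*0.7050
= 0.221545 + 0.059220 = 0.280765
P(A|B) = 0.221545/0.280765 = 0.7891

P(A|B) = 0.7891


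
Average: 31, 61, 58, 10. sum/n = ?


Sum = 31 + 61 + 58 + 10 = 160
n = 4
Mean = 160/4 = 40.0000

Mean = 40.0000


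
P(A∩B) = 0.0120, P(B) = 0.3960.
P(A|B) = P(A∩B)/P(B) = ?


P(A|B) = 0.0120/0.3960 = 0.0303

P(A|B) = 0.0303


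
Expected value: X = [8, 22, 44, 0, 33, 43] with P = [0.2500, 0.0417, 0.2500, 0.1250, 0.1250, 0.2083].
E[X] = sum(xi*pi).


E[X] = 8*0.2500 + 22*0.0417 + 44*0.2500 + 0*0.1250 + 33*0.1250 + 43*0.2083
= 2.0000 + 0.9174 + 11.0000 + 0 + 4.1250 + 8.9569
= 26.9993

E[X] = 26.9993


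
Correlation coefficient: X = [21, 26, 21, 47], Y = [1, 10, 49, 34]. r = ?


Mean X = 28.7500, Mean Y = 23.5000
SD X = 10.732544, SD Y = 19.032866
Cov = 51.375000
r = 51.375000/(10.732544*19.032866) = 0.2515

r = 0.2515


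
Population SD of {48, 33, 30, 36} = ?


Mean = 36.7500
Variance = 46.6875
SD = sqrt(46.6875) = 6.8328

SD = 6.8328


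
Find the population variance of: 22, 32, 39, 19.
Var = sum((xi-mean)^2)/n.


Mean = 28.0000
Squared deviations: 36.0000, 16.0000, 121.0000, 81.0000
Sum = 254.0000
Variance = 254.0000/4 = 63.5000

Variance = 63.5000


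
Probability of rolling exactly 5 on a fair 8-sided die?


Favorable outcomes (roll = 5): 1
Total outcomes = 8
P = 1/8 = 0.1250

P = 0.1250


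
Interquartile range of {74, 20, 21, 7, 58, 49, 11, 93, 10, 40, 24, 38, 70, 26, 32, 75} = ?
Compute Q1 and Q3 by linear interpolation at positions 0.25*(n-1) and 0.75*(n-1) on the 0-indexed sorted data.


Sorted: 7, 10, 11, 20, 21, 24, 26, 32, 38, 40, 49, 58, 70, 74, 75, 93
Q1 (25th %ile) = 20.7500
Q3 (75th %ile) = 61.0000
IQR = 61.0000 - 20.7500 = 40.2500

IQR = 40.2500


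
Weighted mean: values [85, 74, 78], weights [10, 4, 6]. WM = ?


Numerator = 85*10 + 74*4 + 78*6 = 1614
Denominator = 10 + 4 + 6 = 20
WM = 1614/20 = 80.7000

WM = 80.7000


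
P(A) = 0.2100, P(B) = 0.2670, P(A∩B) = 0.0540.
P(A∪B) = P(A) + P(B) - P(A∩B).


P(A∪B) = 0.2100 + 0.2670 - 0.0540
= 0.4770 - 0.0540
= 0.4230

P(A∪B) = 0.4230


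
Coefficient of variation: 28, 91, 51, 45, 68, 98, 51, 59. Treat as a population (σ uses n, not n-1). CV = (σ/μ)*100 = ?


Mean = 61.3750
SD = 21.9826
CV = (21.9826/61.3750)*100 = 35.8169%

CV = 35.8169%


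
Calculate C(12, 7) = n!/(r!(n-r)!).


C(12,7) = 12!/(7! × 5!)
= 479001600/(5040 × 120)
= 792

C(12,7) = 792


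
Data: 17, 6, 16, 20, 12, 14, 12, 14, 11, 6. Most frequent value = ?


Frequencies: 6:2, 11:1, 12:2, 14:2, 16:1, 17:1, 20:1
Max frequency = 2
Mode = 6, 12, 14

Mode = 6, 12, 14


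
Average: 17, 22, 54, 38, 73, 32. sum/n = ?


Sum = 17 + 22 + 54 + 38 + 73 + 32 = 236
n = 6
Mean = 236/6 = 39.3333

Mean = 39.3333


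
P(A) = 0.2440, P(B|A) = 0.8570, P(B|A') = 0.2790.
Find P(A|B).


P(B) = P(B|A)*P(A) + P(B|A')*P(A')
= 0.8570*0.2440 + 0.2790*0.7560
= 0.209108 + 0.210924 = 0.420032
P(A|B) = 0.209108/0.420032 = 0.4978

P(A|B) = 0.4978


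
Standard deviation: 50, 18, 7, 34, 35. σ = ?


Mean = 28.8000
Variance = 221.3600
SD = sqrt(221.3600) = 14.8782

SD = 14.8782


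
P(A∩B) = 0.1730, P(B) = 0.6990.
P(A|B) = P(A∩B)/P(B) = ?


P(A|B) = 0.1730/0.6990 = 0.2475

P(A|B) = 0.2475


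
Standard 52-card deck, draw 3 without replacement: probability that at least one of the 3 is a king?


P(at least one) = 1 - P(none)
P(none) = (48/52) × (47/51) × (46/50) = 0.782624
P(at least one) = 1 - 0.782624 = 0.2174

P = 0.2174


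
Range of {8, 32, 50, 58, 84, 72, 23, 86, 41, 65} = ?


Max = 86, Min = 8
Range = 86 - 8 = 78

Range = 78


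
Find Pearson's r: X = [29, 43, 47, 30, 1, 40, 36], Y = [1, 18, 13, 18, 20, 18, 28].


Mean X = 32.2857, Mean Y = 16.5714
SD X = 14.139249, SD Y = 7.594305
Cov = -6.163265
r = -6.163265/(14.139249*7.594305) = -0.0574

r = -0.0574


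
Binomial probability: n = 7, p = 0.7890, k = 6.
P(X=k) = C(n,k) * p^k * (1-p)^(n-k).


C(7,6) = 7
p^6 = 0.241247
(1-p)^1 = 0.211000
P = 7 * 0.241247 * 0.211000 = 0.3563

P(X=6) = 0.3563


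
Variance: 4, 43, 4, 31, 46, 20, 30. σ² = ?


Mean = 25.4286
Squared deviations: 459.1837, 308.7551, 459.1837, 31.0408, 423.1837, 29.4694, 20.8980
Sum = 1731.7143
Variance = 1731.7143/7 = 247.3878

Variance = 247.3878


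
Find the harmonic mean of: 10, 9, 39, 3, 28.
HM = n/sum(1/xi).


Sum of reciprocals = 1/10 + 1/9 + 1/39 + 1/3 + 1/28 = 0.605800
HM = 5/0.605800 = 8.2536

HM = 8.2536


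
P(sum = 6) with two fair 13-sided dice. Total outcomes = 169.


Total outcomes = 13×13 = 169
Favorable (sum = 6): 5
P = 5/169 = 0.0296

P = 0.0296


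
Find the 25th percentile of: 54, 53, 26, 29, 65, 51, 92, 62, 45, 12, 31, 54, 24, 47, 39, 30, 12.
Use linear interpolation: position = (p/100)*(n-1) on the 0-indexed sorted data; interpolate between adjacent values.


Sorted: 12, 12, 24, 26, 29, 30, 31, 39, 45, 47, 51, 53, 54, 54, 62, 65, 92
n = 17
Index = 25/100 * 16 = 4.0000
Lower = data[4] = 29, Upper = data[5] = 30
P25 = 29 + 0*(1) = 29.0000

P25 = 29.0000


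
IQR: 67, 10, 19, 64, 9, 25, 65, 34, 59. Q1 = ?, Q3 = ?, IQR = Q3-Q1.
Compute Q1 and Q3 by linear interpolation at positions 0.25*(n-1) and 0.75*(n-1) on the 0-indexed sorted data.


Sorted: 9, 10, 19, 25, 34, 59, 64, 65, 67
Q1 (25th %ile) = 19.0000
Q3 (75th %ile) = 64.0000
IQR = 64.0000 - 19.0000 = 45.0000

IQR = 45.0000


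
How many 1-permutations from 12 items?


P(12,1) = 12!/11!
= 479001600/39916800
= 12

P(12,1) = 12


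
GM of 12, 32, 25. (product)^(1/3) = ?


Product = 12 × 32 × 25 = 9600
GM = 9600^(1/3) = 21.2532

GM = 21.2532


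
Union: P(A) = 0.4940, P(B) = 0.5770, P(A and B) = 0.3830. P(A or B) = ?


P(A∪B) = 0.4940 + 0.5770 - 0.3830
= 1.0710 - 0.3830
= 0.6880

P(A∪B) = 0.6880


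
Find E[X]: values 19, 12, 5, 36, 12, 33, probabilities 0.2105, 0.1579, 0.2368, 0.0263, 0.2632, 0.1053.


E[X] = 19*0.2105 + 12*0.1579 + 5*0.2368 + 36*0.0263 + 12*0.2632 + 33*0.1053
= 3.9995 + 1.8948 + 1.1840 + 0.9468 + 3.1584 + 3.4749
= 14.6584

E[X] = 14.6584


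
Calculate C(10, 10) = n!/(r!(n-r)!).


C(10,10) = 10!/(10! × 0!)
= 3628800/(3628800 × 1)
= 1

C(10,10) = 1


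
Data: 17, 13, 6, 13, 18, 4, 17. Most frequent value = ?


Frequencies: 4:1, 6:1, 13:2, 17:2, 18:1
Max frequency = 2
Mode = 13, 17

Mode = 13, 17


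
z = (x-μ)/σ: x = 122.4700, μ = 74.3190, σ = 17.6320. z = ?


z = (122.4700 - 74.3190)/17.6320
= 48.1510/17.6320
= 2.7309

z = 2.7309


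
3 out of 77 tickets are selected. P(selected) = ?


P = 3/77 = 0.0390

P = 0.0390


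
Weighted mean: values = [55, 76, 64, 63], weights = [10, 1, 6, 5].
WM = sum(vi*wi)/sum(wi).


Numerator = 55*10 + 76*1 + 64*6 + 63*5 = 1325
Denominator = 10 + 1 + 6 + 5 = 22
WM = 1325/22 = 60.2273

WM = 60.2273


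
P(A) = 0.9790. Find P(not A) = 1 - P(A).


P(not A) = 1 - 0.9790 = 0.0210

P(not A) = 0.0210


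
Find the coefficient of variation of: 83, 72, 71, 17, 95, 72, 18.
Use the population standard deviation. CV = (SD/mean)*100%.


Mean = 61.1429
SD = 28.7026
CV = (28.7026/61.1429)*100 = 46.9434%

CV = 46.9434%


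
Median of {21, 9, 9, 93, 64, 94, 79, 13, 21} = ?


Sorted: 9, 9, 13, 21, 21, 64, 79, 93, 94
n = 9 (odd)
Middle value = 21

Median = 21


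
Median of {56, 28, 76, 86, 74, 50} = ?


Sorted: 28, 50, 56, 74, 76, 86
n = 6 (even)
Middle values: 56 and 74
Median = (56+74)/2 = 65.0000

Median = 65.0000


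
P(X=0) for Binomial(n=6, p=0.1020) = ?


C(6,0) = 1
p^0 = 1.000000
(1-p)^6 = 0.524394
P = 1 * 1.000000 * 0.524394 = 0.5244

P(X=0) = 0.5244


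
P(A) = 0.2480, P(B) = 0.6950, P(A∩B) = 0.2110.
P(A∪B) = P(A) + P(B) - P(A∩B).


P(A∪B) = 0.2480 + 0.6950 - 0.2110
= 0.9430 - 0.2110
= 0.7320

P(A∪B) = 0.7320


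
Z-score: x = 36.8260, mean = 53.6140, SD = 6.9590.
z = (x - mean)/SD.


z = (36.8260 - 53.6140)/6.9590
= -16.7880/6.9590
= -2.4124

z = -2.4124


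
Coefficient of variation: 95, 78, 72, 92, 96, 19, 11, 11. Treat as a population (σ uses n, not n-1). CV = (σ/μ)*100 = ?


Mean = 59.2500
SD = 36.2138
CV = (36.2138/59.2500)*100 = 61.1203%

CV = 61.1203%


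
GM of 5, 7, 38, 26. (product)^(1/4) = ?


Product = 5 × 7 × 38 × 26 = 34580
GM = 34580^(1/4) = 13.6366

GM = 13.6366


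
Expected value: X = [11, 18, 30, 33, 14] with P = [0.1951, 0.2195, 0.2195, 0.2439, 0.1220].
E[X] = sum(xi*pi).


E[X] = 11*0.1951 + 18*0.2195 + 30*0.2195 + 33*0.2439 + 14*0.1220
= 2.1461 + 3.9510 + 6.5850 + 8.0487 + 1.7080
= 22.4388

E[X] = 22.4388


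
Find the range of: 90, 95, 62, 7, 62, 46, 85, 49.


Max = 95, Min = 7
Range = 95 - 7 = 88

Range = 88


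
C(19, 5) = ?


C(19,5) = 19!/(5! × 14!)
= 121645100408832000/(120 × 87178291200)
= 11628

C(19,5) = 11628


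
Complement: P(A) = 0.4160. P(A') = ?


P(not A) = 1 - 0.4160 = 0.5840

P(not A) = 0.5840


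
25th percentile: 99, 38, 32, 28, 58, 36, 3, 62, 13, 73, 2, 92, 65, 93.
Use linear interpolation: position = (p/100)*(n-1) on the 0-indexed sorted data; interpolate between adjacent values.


Sorted: 2, 3, 13, 28, 32, 36, 38, 58, 62, 65, 73, 92, 93, 99
n = 14
Index = 25/100 * 13 = 3.2500
Lower = data[3] = 28, Upper = data[4] = 32
P25 = 28 + 0.2500*(4) = 29.0000

P25 = 29.0000


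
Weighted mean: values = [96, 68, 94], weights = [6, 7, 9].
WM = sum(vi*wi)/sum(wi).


Numerator = 96*6 + 68*7 + 94*9 = 1898
Denominator = 6 + 7 + 9 = 22
WM = 1898/22 = 86.2727

WM = 86.2727


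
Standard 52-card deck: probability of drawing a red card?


26 red cards in 52 cards
P = 26/52 = 0.5000

P = 0.5000


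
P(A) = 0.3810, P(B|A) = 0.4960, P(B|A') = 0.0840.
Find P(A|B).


P(B) = P(B|A)*P(A) + P(B|A')*P(A')
= 0.4960*0.3810 + 0.0840*0.6190
= 0.188976 + 0.051996 = 0.240972
P(A|B) = 0.188976/0.240972 = 0.7842

P(A|B) = 0.7842


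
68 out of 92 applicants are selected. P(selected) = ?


P = 68/92 = 0.7391

P = 0.7391


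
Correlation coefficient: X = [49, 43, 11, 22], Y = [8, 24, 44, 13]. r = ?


Mean X = 31.2500, Mean Y = 22.2500
SD X = 15.400893, SD Y = 13.827057
Cov = -146.812500
r = -146.812500/(15.400893*13.827057) = -0.6894

r = -0.6894


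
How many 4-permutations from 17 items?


P(17,4) = 17!/13!
= 355687428096000/6227020800
= 57120

P(17,4) = 57120


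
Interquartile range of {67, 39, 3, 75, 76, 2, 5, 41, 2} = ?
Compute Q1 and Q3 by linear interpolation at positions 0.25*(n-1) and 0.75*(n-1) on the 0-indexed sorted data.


Sorted: 2, 2, 3, 5, 39, 41, 67, 75, 76
Q1 (25th %ile) = 3.0000
Q3 (75th %ile) = 67.0000
IQR = 67.0000 - 3.0000 = 64.0000

IQR = 64.0000


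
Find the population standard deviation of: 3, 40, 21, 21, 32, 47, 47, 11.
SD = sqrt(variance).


Mean = 27.7500
Variance = 236.6875
SD = sqrt(236.6875) = 15.3847

SD = 15.3847


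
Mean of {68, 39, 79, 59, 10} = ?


Sum = 68 + 39 + 79 + 59 + 10 = 255
n = 5
Mean = 255/5 = 51.0000

Mean = 51.0000


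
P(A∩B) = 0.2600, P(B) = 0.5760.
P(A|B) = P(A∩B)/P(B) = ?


P(A|B) = 0.2600/0.5760 = 0.4514

P(A|B) = 0.4514


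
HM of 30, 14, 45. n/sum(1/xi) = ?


Sum of reciprocals = 1/30 + 1/14 + 1/45 = 0.126984
HM = 3/0.126984 = 23.6250

HM = 23.6250


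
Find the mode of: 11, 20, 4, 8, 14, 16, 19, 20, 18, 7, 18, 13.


Frequencies: 4:1, 7:1, 8:1, 11:1, 13:1, 14:1, 16:1, 18:2, 19:1, 20:2
Max frequency = 2
Mode = 18, 20

Mode = 18, 20


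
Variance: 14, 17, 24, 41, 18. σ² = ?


Mean = 22.8000
Squared deviations: 77.4400, 33.6400, 1.4400, 331.2400, 23.0400
Sum = 466.8000
Variance = 466.8000/5 = 93.3600

Variance = 93.3600


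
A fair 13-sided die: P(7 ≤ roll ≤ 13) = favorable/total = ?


Favorable outcomes (7 ≤ roll ≤ 13): 7
Total outcomes = 13
P = 7/13 = 0.5385

P = 0.5385


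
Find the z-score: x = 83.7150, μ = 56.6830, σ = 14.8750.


z = (83.7150 - 56.6830)/14.8750
= 27.0320/14.8750
= 1.8173

z = 1.8173


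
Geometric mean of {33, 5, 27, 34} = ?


Product = 33 × 5 × 27 × 34 = 151470
GM = 151470^(1/4) = 19.7279

GM = 19.7279


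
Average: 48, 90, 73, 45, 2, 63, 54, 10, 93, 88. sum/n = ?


Sum = 48 + 90 + 73 + 45 + 2 + 63 + 54 + 10 + 93 + 88 = 566
n = 10
Mean = 566/10 = 56.6000

Mean = 56.6000


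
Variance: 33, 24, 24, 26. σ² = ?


Mean = 26.7500
Squared deviations: 39.0625, 7.5625, 7.5625, 0.5625
Sum = 54.7500
Variance = 54.7500/4 = 13.6875

Variance = 13.6875


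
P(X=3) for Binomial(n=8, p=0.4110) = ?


C(8,3) = 56
p^3 = 0.069427
(1-p)^5 = 0.070889
P = 56 * 0.069427 * 0.070889 = 0.2756

P(X=3) = 0.2756


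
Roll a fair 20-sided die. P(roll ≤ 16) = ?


Favorable outcomes (roll ≤ 16): 16
Total outcomes = 20
P = 16/20 = 0.8000

P = 0.8000


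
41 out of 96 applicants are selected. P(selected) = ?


P = 41/96 = 0.4271

P = 0.4271


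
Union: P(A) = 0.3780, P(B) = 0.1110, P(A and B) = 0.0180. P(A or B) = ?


P(A∪B) = 0.3780 + 0.1110 - 0.0180
= 0.4890 - 0.0180
= 0.4710

P(A∪B) = 0.4710


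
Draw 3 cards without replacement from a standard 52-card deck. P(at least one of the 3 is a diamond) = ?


P(at least one) = 1 - P(none)
P(none) = (39/52) × (38/51) × (37/50) = 0.413529
P(at least one) = 1 - 0.413529 = 0.5865

P = 0.5865


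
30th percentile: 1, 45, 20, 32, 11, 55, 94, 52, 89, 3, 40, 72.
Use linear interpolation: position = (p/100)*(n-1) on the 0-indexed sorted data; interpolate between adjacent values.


Sorted: 1, 3, 11, 20, 32, 40, 45, 52, 55, 72, 89, 94
n = 12
Index = 30/100 * 11 = 3.3000
Lower = data[3] = 20, Upper = data[4] = 32
P30 = 20 + 0.3000*(12) = 23.6000

P30 = 23.6000


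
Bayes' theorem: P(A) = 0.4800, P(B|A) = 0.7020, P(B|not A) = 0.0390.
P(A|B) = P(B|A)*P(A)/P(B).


P(B) = P(B|A)*P(A) + P(B|A')*P(A')
= 0.7020*0.4800 + 0.0390*0.5200
= 0.336960 + 0.020280 = 0.357240
P(A|B) = 0.336960/0.357240 = 0.9432

P(A|B) = 0.9432


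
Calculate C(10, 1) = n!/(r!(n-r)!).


C(10,1) = 10!/(1! × 9!)
= 3628800/(1 × 362880)
= 10

C(10,1) = 10


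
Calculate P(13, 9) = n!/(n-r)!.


P(13,9) = 13!/4!
= 6227020800/24
= 259459200

P(13,9) = 259459200


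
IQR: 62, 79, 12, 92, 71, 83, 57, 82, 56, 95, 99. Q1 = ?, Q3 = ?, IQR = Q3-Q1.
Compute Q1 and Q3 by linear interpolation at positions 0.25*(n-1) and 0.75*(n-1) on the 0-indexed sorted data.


Sorted: 12, 56, 57, 62, 71, 79, 82, 83, 92, 95, 99
Q1 (25th %ile) = 59.5000
Q3 (75th %ile) = 87.5000
IQR = 87.5000 - 59.5000 = 28.0000

IQR = 28.0000


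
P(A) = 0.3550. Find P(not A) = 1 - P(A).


P(not A) = 1 - 0.3550 = 0.6450

P(not A) = 0.6450


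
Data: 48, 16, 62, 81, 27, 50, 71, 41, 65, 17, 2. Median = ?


Sorted: 2, 16, 17, 27, 41, 48, 50, 62, 65, 71, 81
n = 11 (odd)
Middle value = 48

Median = 48


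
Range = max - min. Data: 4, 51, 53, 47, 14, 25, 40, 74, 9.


Max = 74, Min = 4
Range = 74 - 4 = 70

Range = 70


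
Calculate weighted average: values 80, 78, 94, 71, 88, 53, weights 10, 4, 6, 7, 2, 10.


Numerator = 80*10 + 78*4 + 94*6 + 71*7 + 88*2 + 53*10 = 2879
Denominator = 10 + 4 + 6 + 7 + 2 + 10 = 39
WM = 2879/39 = 73.8205

WM = 73.8205


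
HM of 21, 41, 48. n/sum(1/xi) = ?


Sum of reciprocals = 1/21 + 1/41 + 1/48 = 0.092843
HM = 3/0.092843 = 32.3127

HM = 32.3127


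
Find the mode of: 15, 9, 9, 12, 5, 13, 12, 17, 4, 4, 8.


Frequencies: 4:2, 5:1, 8:1, 9:2, 12:2, 13:1, 15:1, 17:1
Max frequency = 2
Mode = 4, 9, 12

Mode = 4, 9, 12


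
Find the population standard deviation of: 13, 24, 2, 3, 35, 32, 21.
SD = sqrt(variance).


Mean = 18.5714
Variance = 147.6735
SD = sqrt(147.6735) = 12.1521

SD = 12.1521


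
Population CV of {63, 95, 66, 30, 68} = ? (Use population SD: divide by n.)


Mean = 64.4000
SD = 20.6746
CV = (20.6746/64.4000)*100 = 32.1035%

CV = 32.1035%


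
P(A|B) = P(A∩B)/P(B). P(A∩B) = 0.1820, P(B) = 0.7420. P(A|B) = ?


P(A|B) = 0.1820/0.7420 = 0.2453

P(A|B) = 0.2453


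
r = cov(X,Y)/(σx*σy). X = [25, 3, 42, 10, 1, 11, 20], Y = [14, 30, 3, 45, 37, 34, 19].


Mean X = 16.0000, Mean Y = 26.0000
SD X = 13.244945, SD Y = 13.543580
Cov = -157.857143
r = -157.857143/(13.244945*13.543580) = -0.8800

r = -0.8800


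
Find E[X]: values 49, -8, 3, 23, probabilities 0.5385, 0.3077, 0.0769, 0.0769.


E[X] = 49*0.5385 - 8*0.3077 + 3*0.0769 + 23*0.0769
= 26.3865 - 2.4616 + 0.2307 + 1.7687
= 25.9243

E[X] = 25.9243


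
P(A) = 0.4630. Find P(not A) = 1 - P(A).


P(not A) = 1 - 0.4630 = 0.5370

P(not A) = 0.5370


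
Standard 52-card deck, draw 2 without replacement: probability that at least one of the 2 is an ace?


P(at least one) = 1 - P(none)
P(none) = (48/52) × (47/51) = 0.850679
P(at least one) = 1 - 0.850679 = 0.1493

P = 0.1493


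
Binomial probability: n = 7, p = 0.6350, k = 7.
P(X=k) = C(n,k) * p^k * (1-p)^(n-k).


C(7,7) = 1
p^7 = 0.041631
(1-p)^0 = 1.000000
P = 1 * 0.041631 * 1.000000 = 0.0416

P(X=7) = 0.0416


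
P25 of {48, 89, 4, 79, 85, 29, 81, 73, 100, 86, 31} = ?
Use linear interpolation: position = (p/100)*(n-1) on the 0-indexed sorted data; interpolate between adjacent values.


Sorted: 4, 29, 31, 48, 73, 79, 81, 85, 86, 89, 100
n = 11
Index = 25/100 * 10 = 2.5000
Lower = data[2] = 31, Upper = data[3] = 48
P25 = 31 + 0.5000*(17) = 39.5000

P25 = 39.5000


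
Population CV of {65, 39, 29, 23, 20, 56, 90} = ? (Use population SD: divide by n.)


Mean = 46.0000
SD = 23.7246
CV = (23.7246/46.0000)*100 = 51.5752%

CV = 51.5752%


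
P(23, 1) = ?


P(23,1) = 23!/22!
= 25852016738884976640000/1124000727777607680000
= 23

P(23,1) = 23


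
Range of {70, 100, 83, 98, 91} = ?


Max = 100, Min = 70
Range = 100 - 70 = 30

Range = 30


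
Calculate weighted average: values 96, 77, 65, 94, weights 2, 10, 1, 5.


Numerator = 96*2 + 77*10 + 65*1 + 94*5 = 1497
Denominator = 2 + 10 + 1 + 5 = 18
WM = 1497/18 = 83.1667

WM = 83.1667


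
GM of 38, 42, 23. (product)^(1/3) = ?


Product = 38 × 42 × 23 = 36708
GM = 36708^(1/3) = 33.2343

GM = 33.2343


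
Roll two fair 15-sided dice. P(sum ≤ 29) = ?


Total outcomes = 15×15 = 225
Favorable (sum ≤ 29): 224
P = 224/225 = 0.9956

P = 0.9956


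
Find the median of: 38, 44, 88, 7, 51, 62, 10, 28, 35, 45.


Sorted: 7, 10, 28, 35, 38, 44, 45, 51, 62, 88
n = 10 (even)
Middle values: 38 and 44
Median = (38+44)/2 = 41.0000

Median = 41.0000


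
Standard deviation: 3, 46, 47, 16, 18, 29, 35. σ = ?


Mean = 27.7143
Variance = 229.0612
SD = sqrt(229.0612) = 15.1348

SD = 15.1348


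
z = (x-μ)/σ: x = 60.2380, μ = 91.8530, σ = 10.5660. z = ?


z = (60.2380 - 91.8530)/10.5660
= -31.6150/10.5660
= -2.9921

z = -2.9921


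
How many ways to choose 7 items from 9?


C(9,7) = 9!/(7! × 2!)
= 362880/(5040 × 2)
= 36

C(9,7) = 36


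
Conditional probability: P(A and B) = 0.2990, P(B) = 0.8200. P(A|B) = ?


P(A|B) = 0.2990/0.8200 = 0.3646

P(A|B) = 0.3646


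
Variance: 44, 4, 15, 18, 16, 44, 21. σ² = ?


Mean = 23.1429
Squared deviations: 435.0204, 366.4490, 66.3061, 26.4490, 51.0204, 435.0204, 4.5918
Sum = 1384.8571
Variance = 1384.8571/7 = 197.8367

Variance = 197.8367


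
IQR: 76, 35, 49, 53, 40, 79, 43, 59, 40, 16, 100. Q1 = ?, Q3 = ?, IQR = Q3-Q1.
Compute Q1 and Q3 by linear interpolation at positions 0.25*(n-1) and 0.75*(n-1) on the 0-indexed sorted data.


Sorted: 16, 35, 40, 40, 43, 49, 53, 59, 76, 79, 100
Q1 (25th %ile) = 40.0000
Q3 (75th %ile) = 67.5000
IQR = 67.5000 - 40.0000 = 27.5000

IQR = 27.5000


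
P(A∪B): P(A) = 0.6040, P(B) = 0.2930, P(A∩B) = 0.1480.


P(A∪B) = 0.6040 + 0.2930 - 0.1480
= 0.8970 - 0.1480
= 0.7490

P(A∪B) = 0.7490


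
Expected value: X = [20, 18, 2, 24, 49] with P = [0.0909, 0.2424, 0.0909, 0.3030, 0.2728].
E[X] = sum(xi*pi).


E[X] = 20*0.0909 + 18*0.2424 + 2*0.0909 + 24*0.3030 + 49*0.2728
= 1.8180 + 4.3632 + 0.1818 + 7.2720 + 13.3672
= 27.0022

E[X] = 27.0022


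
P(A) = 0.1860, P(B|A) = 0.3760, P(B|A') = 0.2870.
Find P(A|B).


P(B) = P(B|A)*P(A) + P(B|A')*P(A')
= 0.3760*0.1860 + 0.2870*0.8140
= 0.069936 + 0.233618 = 0.303554
P(A|B) = 0.069936/0.303554 = 0.2304

P(A|B) = 0.2304


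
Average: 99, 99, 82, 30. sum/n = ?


Sum = 99 + 99 + 82 + 30 = 310
n = 4
Mean = 310/4 = 77.5000

Mean = 77.5000


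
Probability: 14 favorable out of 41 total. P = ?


P = 14/41 = 0.3415

P = 0.3415


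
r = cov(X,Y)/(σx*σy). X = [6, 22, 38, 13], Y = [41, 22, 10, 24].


Mean X = 19.7500, Mean Y = 24.2500
SD X = 11.966098, SD Y = 11.053845
Cov = -123.437500
r = -123.437500/(11.966098*11.053845) = -0.9332

r = -0.9332


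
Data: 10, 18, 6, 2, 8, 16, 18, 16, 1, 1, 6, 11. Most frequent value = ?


Frequencies: 1:2, 2:1, 6:2, 8:1, 10:1, 11:1, 16:2, 18:2
Max frequency = 2
Mode = 1, 6, 16, 18

Mode = 1, 6, 16, 18


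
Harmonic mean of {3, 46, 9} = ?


Sum of reciprocals = 1/3 + 1/46 + 1/9 = 0.466184
HM = 3/0.466184 = 6.4352

HM = 6.4352


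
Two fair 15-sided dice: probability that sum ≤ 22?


Total outcomes = 15×15 = 225
Favorable (sum ≤ 22): 189
P = 189/225 = 0.8400

P = 0.8400


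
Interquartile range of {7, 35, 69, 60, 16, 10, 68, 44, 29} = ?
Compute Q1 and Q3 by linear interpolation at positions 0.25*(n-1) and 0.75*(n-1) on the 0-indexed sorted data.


Sorted: 7, 10, 16, 29, 35, 44, 60, 68, 69
Q1 (25th %ile) = 16.0000
Q3 (75th %ile) = 60.0000
IQR = 60.0000 - 16.0000 = 44.0000

IQR = 44.0000


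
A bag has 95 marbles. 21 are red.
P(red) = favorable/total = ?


P = 21/95 = 0.2211

P = 0.2211


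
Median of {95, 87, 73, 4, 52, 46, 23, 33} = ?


Sorted: 4, 23, 33, 46, 52, 73, 87, 95
n = 8 (even)
Middle values: 46 and 52
Median = (46+52)/2 = 49.0000

Median = 49.0000


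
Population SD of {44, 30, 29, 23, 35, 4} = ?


Mean = 27.5000
Variance = 151.5833
SD = sqrt(151.5833) = 12.3119

SD = 12.3119


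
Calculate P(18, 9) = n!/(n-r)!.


P(18,9) = 18!/9!
= 6402373705728000/362880
= 17643225600

P(18,9) = 17643225600


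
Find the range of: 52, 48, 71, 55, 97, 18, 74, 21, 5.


Max = 97, Min = 5
Range = 97 - 5 = 92

Range = 92


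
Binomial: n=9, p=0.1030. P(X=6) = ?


C(9,6) = 84
p^6 = 1.194052e-06
(1-p)^3 = 0.721734
P = 84 * 1.194052e-06 * 0.721734 = 7.2390e-05

P(X=6) = 7.2390e-05


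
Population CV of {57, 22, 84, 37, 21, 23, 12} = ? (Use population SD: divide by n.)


Mean = 36.5714
SD = 23.6333
CV = (23.6333/36.5714)*100 = 64.6222%

CV = 64.6222%


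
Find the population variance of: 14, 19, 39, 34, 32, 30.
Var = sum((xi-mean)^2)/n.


Mean = 28.0000
Squared deviations: 196.0000, 81.0000, 121.0000, 36.0000, 16.0000, 4.0000
Sum = 454.0000
Variance = 454.0000/6 = 75.6667

Variance = 75.6667


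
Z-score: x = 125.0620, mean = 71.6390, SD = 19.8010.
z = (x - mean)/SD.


z = (125.0620 - 71.6390)/19.8010
= 53.4230/19.8010
= 2.6980

z = 2.6980


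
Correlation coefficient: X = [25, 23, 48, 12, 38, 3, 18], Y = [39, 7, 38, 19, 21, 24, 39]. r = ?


Mean X = 23.8571, Mean Y = 26.7143
SD X = 14.116136, SD Y = 11.448197
Cov = 42.673469
r = 42.673469/(14.116136*11.448197) = 0.2641

r = 0.2641


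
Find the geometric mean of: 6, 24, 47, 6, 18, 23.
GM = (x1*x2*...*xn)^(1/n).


Product = 6 × 24 × 47 × 6 × 18 × 23 = 16811712
GM = 16811712^(1/6) = 16.0055

GM = 16.0055


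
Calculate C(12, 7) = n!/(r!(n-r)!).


C(12,7) = 12!/(7! × 5!)
= 479001600/(5040 × 120)
= 792

C(12,7) = 792


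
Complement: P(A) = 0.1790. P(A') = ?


P(not A) = 1 - 0.1790 = 0.8210

P(not A) = 0.8210


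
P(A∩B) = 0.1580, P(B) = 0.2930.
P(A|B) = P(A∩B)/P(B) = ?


P(A|B) = 0.1580/0.2930 = 0.5392

P(A|B) = 0.5392


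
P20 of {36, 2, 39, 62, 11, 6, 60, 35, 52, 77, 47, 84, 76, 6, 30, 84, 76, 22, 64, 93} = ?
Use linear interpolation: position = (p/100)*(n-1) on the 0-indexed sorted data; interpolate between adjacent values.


Sorted: 2, 6, 6, 11, 22, 30, 35, 36, 39, 47, 52, 60, 62, 64, 76, 76, 77, 84, 84, 93
n = 20
Index = 20/100 * 19 = 3.8000
Lower = data[3] = 11, Upper = data[4] = 22
P20 = 11 + 0.8000*(11) = 19.8000

P20 = 19.8000


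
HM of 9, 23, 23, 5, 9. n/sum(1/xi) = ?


Sum of reciprocals = 1/9 + 1/23 + 1/23 + 1/5 + 1/9 = 0.509179
HM = 5/0.509179 = 9.8197

HM = 9.8197


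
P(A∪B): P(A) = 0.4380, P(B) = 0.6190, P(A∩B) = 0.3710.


P(A∪B) = 0.4380 + 0.6190 - 0.3710
= 1.0570 - 0.3710
= 0.6860

P(A∪B) = 0.6860


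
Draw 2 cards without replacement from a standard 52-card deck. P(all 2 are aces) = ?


P(all aces) = (4/52) × (3/51)
= 0.0045

P = 0.0045


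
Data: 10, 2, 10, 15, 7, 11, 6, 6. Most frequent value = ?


Frequencies: 2:1, 6:2, 7:1, 10:2, 11:1, 15:1
Max frequency = 2
Mode = 6, 10

Mode = 6, 10


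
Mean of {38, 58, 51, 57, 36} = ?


Sum = 38 + 58 + 51 + 57 + 36 = 240
n = 5
Mean = 240/5 = 48.0000

Mean = 48.0000


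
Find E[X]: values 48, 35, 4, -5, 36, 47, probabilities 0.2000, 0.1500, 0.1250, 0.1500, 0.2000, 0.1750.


E[X] = 48*0.2000 + 35*0.1500 + 4*0.1250 - 5*0.1500 + 36*0.2000 + 47*0.1750
= 9.6000 + 5.2500 + 0.5000 - 0.7500 + 7.2000 + 8.2250
= 30.0250

E[X] = 30.0250


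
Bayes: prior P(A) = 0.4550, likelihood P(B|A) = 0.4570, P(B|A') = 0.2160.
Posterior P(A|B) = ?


P(B) = P(B|A)*P(A) + P(B|A')*P(A')
= 0.4570*0.4550 + 0.2160*0.5450
= 0.207935 + 0.117720 = 0.325655
P(A|B) = 0.207935/0.325655 = 0.6385

P(A|B) = 0.6385


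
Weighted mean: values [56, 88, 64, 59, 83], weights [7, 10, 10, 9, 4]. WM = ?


Numerator = 56*7 + 88*10 + 64*10 + 59*9 + 83*4 = 2775
Denominator = 7 + 10 + 10 + 9 + 4 = 40
WM = 2775/40 = 69.3750

WM = 69.3750


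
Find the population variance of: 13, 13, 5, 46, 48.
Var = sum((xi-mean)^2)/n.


Mean = 25.0000
Squared deviations: 144.0000, 144.0000, 400.0000, 441.0000, 529.0000
Sum = 1658.0000
Variance = 1658.0000/5 = 331.6000

Variance = 331.6000


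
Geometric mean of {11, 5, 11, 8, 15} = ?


Product = 11 × 5 × 11 × 8 × 15 = 72600
GM = 72600^(1/5) = 9.3797

GM = 9.3797


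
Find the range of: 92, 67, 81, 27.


Max = 92, Min = 27
Range = 92 - 27 = 65

Range = 65


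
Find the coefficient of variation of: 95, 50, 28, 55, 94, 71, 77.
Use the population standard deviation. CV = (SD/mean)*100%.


Mean = 67.1429
SD = 22.6238
CV = (22.6238/67.1429)*100 = 33.6950%

CV = 33.6950%


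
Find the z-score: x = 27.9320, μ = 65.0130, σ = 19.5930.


z = (27.9320 - 65.0130)/19.5930
= -37.0810/19.5930
= -1.8926

z = -1.8926


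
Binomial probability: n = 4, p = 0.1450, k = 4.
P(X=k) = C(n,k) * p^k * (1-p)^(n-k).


C(4,4) = 1
p^4 = 0.000442
(1-p)^0 = 1.000000
P = 1 * 0.000442 * 1.000000 = 0.0004

P(X=4) = 0.0004


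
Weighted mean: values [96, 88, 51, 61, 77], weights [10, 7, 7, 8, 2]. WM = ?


Numerator = 96*10 + 88*7 + 51*7 + 61*8 + 77*2 = 2575
Denominator = 10 + 7 + 7 + 8 + 2 = 34
WM = 2575/34 = 75.7353

WM = 75.7353


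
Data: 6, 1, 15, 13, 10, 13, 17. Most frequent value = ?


Frequencies: 1:1, 6:1, 10:1, 13:2, 15:1, 17:1
Max frequency = 2
Mode = 13

Mode = 13


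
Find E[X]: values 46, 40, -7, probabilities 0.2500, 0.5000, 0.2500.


E[X] = 46*0.2500 + 40*0.5000 - 7*0.2500
= 11.5000 + 20.0000 - 1.7500
= 29.7500

E[X] = 29.7500


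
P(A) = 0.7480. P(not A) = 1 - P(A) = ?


P(not A) = 1 - 0.7480 = 0.2520

P(not A) = 0.2520


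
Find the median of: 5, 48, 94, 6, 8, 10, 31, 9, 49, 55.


Sorted: 5, 6, 8, 9, 10, 31, 48, 49, 55, 94
n = 10 (even)
Middle values: 10 and 31
Median = (10+31)/2 = 20.5000

Median = 20.5000


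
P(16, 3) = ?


P(16,3) = 16!/13!
= 20922789888000/6227020800
= 3360

P(16,3) = 3360


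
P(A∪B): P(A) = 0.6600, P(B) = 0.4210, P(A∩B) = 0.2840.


P(A∪B) = 0.6600 + 0.4210 - 0.2840
= 1.0810 - 0.2840
= 0.7970

P(A∪B) = 0.7970


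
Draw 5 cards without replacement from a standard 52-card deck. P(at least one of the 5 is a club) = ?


P(at least one) = 1 - P(none)
P(none) = (39/52) × (38/51) × (37/50) × (36/49) × (35/48) = 0.221534
P(at least one) = 1 - 0.221534 = 0.7785

P = 0.7785


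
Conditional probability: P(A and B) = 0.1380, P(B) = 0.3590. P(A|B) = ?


P(A|B) = 0.1380/0.3590 = 0.3844

P(A|B) = 0.3844


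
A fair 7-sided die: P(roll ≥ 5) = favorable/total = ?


Favorable outcomes (roll ≥ 5): 3
Total outcomes = 7
P = 3/7 = 0.4286

P = 0.4286


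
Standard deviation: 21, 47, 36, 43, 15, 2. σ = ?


Mean = 27.3333
Variance = 256.8889
SD = sqrt(256.8889) = 16.0278

SD = 16.0278


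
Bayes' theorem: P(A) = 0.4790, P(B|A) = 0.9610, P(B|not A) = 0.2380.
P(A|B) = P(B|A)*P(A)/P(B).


P(B) = P(B|A)*P(A) + P(B|A')*P(A')
= 0.9610*0.4790 + 0.2380*0.5210
= 0.460319 + 0.123998 = 0.584317
P(A|B) = 0.460319/0.584317 = 0.7878

P(A|B) = 0.7878


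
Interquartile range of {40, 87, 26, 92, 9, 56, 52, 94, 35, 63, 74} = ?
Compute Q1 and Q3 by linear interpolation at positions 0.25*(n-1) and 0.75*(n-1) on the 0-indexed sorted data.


Sorted: 9, 26, 35, 40, 52, 56, 63, 74, 87, 92, 94
Q1 (25th %ile) = 37.5000
Q3 (75th %ile) = 80.5000
IQR = 80.5000 - 37.5000 = 43.0000

IQR = 43.0000


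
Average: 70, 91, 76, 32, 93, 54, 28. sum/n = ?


Sum = 70 + 91 + 76 + 32 + 93 + 54 + 28 = 444
n = 7
Mean = 444/7 = 63.4286

Mean = 63.4286


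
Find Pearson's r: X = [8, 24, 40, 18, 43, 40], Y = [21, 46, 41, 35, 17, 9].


Mean X = 28.8333, Mean Y = 28.1667
SD X = 13.069260, SD Y = 13.371819
Cov = -39.972222
r = -39.972222/(13.069260*13.371819) = -0.2287

r = -0.2287


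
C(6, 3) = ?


C(6,3) = 6!/(3! × 3!)
= 720/(6 × 6)
= 20

C(6,3) = 20


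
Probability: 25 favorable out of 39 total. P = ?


P = 25/39 = 0.6410

P = 0.6410


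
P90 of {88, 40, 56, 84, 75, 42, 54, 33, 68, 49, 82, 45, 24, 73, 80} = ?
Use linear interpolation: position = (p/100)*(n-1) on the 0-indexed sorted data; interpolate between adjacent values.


Sorted: 24, 33, 40, 42, 45, 49, 54, 56, 68, 73, 75, 80, 82, 84, 88
n = 15
Index = 90/100 * 14 = 12.6000
Lower = data[12] = 82, Upper = data[13] = 84
P90 = 82 + 0.6000*(2) = 83.2000

P90 = 83.2000


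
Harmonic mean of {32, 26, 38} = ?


Sum of reciprocals = 1/32 + 1/26 + 1/38 = 0.096027
HM = 3/0.096027 = 31.2411

HM = 31.2411


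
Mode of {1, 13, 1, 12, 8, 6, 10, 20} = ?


Frequencies: 1:2, 6:1, 8:1, 10:1, 12:1, 13:1, 20:1
Max frequency = 2
Mode = 1

Mode = 1


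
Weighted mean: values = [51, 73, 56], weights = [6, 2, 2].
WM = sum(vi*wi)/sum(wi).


Numerator = 51*6 + 73*2 + 56*2 = 564
Denominator = 6 + 2 + 2 = 10
WM = 564/10 = 56.4000

WM = 56.4000


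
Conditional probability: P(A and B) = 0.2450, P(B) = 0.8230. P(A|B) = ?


P(A|B) = 0.2450/0.8230 = 0.2977

P(A|B) = 0.2977


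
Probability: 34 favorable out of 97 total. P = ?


P = 34/97 = 0.3505

P = 0.3505


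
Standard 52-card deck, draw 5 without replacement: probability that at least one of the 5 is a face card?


P(at least one) = 1 - P(none)
P(none) = (40/52) × (39/51) × (38/50) × (37/49) × (36/48) = 0.253181
P(at least one) = 1 - 0.253181 = 0.7468

P = 0.7468


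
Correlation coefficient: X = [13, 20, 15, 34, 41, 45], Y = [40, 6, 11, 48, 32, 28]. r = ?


Mean X = 28.0000, Mean Y = 27.5000
SD X = 12.596296, SD Y = 14.896868
Cov = 64.833333
r = 64.833333/(12.596296*14.896868) = 0.3455

r = 0.3455


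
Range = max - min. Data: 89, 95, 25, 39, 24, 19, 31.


Max = 95, Min = 19
Range = 95 - 19 = 76

Range = 76


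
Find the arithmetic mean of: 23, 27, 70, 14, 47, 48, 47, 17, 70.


Sum = 23 + 27 + 70 + 14 + 47 + 48 + 47 + 17 + 70 = 363
n = 9
Mean = 363/9 = 40.3333

Mean = 40.3333


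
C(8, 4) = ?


C(8,4) = 8!/(4! × 4!)
= 40320/(24 × 24)
= 70

C(8,4) = 70


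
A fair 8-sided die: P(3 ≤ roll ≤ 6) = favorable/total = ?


Favorable outcomes (3 ≤ roll ≤ 6): 4
Total outcomes = 8
P = 4/8 = 0.5000

P = 0.5000


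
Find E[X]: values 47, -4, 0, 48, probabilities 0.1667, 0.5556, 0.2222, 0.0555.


E[X] = 47*0.1667 - 4*0.5556 + 0*0.2222 + 48*0.0555
= 7.8349 - 2.2224 + 0 + 2.6640
= 8.2765

E[X] = 8.2765


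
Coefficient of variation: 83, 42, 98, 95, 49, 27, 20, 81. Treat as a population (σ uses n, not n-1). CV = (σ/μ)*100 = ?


Mean = 61.8750
SD = 29.0363
CV = (29.0363/61.8750)*100 = 46.9274%

CV = 46.9274%


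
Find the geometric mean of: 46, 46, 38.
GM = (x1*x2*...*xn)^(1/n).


Product = 46 × 46 × 38 = 80408
GM = 80408^(1/3) = 43.1618

GM = 43.1618


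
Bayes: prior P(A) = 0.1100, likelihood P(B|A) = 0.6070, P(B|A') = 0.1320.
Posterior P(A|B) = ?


P(B) = P(B|A)*P(A) + P(B|A')*P(A')
= 0.6070*0.1100 + 0.1320*0.8900
= 0.066770 + 0.117480 = 0.184250
P(A|B) = 0.066770/0.184250 = 0.3624

P(A|B) = 0.3624


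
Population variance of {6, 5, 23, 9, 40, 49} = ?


Mean = 22.0000
Squared deviations: 256.0000, 289.0000, 1.0000, 169.0000, 324.0000, 729.0000
Sum = 1768.0000
Variance = 1768.0000/6 = 294.6667

Variance = 294.6667


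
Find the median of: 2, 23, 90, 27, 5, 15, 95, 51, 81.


Sorted: 2, 5, 15, 23, 27, 51, 81, 90, 95
n = 9 (odd)
Middle value = 27

Median = 27


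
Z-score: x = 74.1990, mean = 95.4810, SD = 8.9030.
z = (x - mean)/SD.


z = (74.1990 - 95.4810)/8.9030
= -21.2820/8.9030
= -2.3904

z = -2.3904


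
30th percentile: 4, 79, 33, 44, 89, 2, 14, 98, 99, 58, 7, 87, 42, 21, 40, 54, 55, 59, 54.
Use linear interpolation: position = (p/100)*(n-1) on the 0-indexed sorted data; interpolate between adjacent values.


Sorted: 2, 4, 7, 14, 21, 33, 40, 42, 44, 54, 54, 55, 58, 59, 79, 87, 89, 98, 99
n = 19
Index = 30/100 * 18 = 5.4000
Lower = data[5] = 33, Upper = data[6] = 40
P30 = 33 + 0.4000*(7) = 35.8000

P30 = 35.8000


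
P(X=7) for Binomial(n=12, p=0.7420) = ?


C(12,7) = 792
p^7 = 0.123830
(1-p)^5 = 0.001143
P = 792 * 0.123830 * 0.001143 = 0.1121

P(X=7) = 0.1121


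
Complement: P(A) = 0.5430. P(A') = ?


P(not A) = 1 - 0.5430 = 0.4570

P(not A) = 0.4570


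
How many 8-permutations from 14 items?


P(14,8) = 14!/6!
= 87178291200/720
= 121080960

P(14,8) = 121080960


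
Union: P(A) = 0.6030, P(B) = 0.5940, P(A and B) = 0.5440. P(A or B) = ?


P(A∪B) = 0.6030 + 0.5940 - 0.5440
= 1.1970 - 0.5440
= 0.6530

P(A∪B) = 0.6530


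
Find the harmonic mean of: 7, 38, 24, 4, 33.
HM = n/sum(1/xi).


Sum of reciprocals = 1/7 + 1/38 + 1/24 + 1/4 + 1/33 = 0.491143
HM = 5/0.491143 = 10.1803

HM = 10.1803


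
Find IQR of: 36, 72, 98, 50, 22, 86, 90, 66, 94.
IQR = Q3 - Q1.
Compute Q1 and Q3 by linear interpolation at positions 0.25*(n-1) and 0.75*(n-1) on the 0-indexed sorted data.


Sorted: 22, 36, 50, 66, 72, 86, 90, 94, 98
Q1 (25th %ile) = 50.0000
Q3 (75th %ile) = 90.0000
IQR = 90.0000 - 50.0000 = 40.0000

IQR = 40.0000


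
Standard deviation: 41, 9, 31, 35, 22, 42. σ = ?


Mean = 30.0000
Variance = 132.6667
SD = sqrt(132.6667) = 11.5181

SD = 11.5181


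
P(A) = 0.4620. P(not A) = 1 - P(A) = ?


P(not A) = 1 - 0.4620 = 0.5380

P(not A) = 0.5380


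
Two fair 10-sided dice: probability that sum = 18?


Total outcomes = 10×10 = 100
Favorable (sum = 18): 3
P = 3/100 = 0.0300

P = 0.0300


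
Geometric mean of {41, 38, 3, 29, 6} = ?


Product = 41 × 38 × 3 × 29 × 6 = 813276
GM = 813276^(1/5) = 15.2071

GM = 15.2071


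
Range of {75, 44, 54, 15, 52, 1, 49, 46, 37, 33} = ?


Max = 75, Min = 1
Range = 75 - 1 = 74

Range = 74


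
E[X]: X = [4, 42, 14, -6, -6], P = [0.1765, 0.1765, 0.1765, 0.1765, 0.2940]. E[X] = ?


E[X] = 4*0.1765 + 42*0.1765 + 14*0.1765 - 6*0.1765 - 6*0.2940
= 0.7060 + 7.4130 + 2.4710 - 1.0590 - 1.7640
= 7.7670

E[X] = 7.7670


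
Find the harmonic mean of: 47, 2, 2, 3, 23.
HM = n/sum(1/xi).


Sum of reciprocals = 1/47 + 1/2 + 1/2 + 1/3 + 1/23 = 1.398088
HM = 5/1.398088 = 3.5763

HM = 3.5763


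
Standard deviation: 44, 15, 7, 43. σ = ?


Mean = 27.2500
Variance = 272.1875
SD = sqrt(272.1875) = 16.4981

SD = 16.4981


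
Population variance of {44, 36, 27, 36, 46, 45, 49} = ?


Mean = 40.4286
Squared deviations: 12.7551, 19.6122, 180.3265, 19.6122, 31.0408, 20.8980, 73.4694
Sum = 357.7143
Variance = 357.7143/7 = 51.1020

Variance = 51.1020


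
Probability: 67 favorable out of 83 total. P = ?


P = 67/83 = 0.8072

P = 0.8072


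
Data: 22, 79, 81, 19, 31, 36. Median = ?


Sorted: 19, 22, 31, 36, 79, 81
n = 6 (even)
Middle values: 31 and 36
Median = (31+36)/2 = 33.5000

Median = 33.5000


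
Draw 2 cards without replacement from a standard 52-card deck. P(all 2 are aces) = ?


P(all aces) = (4/52) × (3/51)
= 0.0045

P = 0.0045


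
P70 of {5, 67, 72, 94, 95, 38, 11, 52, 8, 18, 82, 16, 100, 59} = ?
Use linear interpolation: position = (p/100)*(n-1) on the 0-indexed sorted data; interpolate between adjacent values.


Sorted: 5, 8, 11, 16, 18, 38, 52, 59, 67, 72, 82, 94, 95, 100
n = 14
Index = 70/100 * 13 = 9.1000
Lower = data[9] = 72, Upper = data[10] = 82
P70 = 72 + 0.1000*(10) = 73.0000

P70 = 73.0000


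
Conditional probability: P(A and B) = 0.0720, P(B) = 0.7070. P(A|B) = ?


P(A|B) = 0.0720/0.7070 = 0.1018

P(A|B) = 0.1018


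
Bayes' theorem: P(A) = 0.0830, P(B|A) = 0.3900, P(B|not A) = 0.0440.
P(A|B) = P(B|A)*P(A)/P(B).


P(B) = P(B|A)*P(A) + P(B|A')*P(A')
= 0.3900*0.0830 + 0.0440*0.9170
= 0.032370 + 0.040348 = 0.072718
P(A|B) = 0.032370/0.072718 = 0.4451

P(A|B) = 0.4451


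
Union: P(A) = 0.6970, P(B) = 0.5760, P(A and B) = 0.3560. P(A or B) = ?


P(A∪B) = 0.6970 + 0.5760 - 0.3560
= 1.2730 - 0.3560
= 0.9170

P(A∪B) = 0.9170


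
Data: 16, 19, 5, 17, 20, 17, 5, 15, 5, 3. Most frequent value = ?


Frequencies: 3:1, 5:3, 15:1, 16:1, 17:2, 19:1, 20:1
Max frequency = 3
Mode = 5

Mode = 5


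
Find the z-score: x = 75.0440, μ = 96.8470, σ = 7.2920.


z = (75.0440 - 96.8470)/7.2920
= -21.8030/7.2920
= -2.9900

z = -2.9900


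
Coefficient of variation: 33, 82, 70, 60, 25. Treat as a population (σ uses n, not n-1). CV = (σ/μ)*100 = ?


Mean = 54.0000
SD = 21.7164
CV = (21.7164/54.0000)*100 = 40.2155%

CV = 40.2155%


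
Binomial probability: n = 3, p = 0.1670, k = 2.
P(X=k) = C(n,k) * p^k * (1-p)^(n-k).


C(3,2) = 3
p^2 = 0.027889
(1-p)^1 = 0.833000
P = 3 * 0.027889 * 0.833000 = 0.0697

P(X=2) = 0.0697


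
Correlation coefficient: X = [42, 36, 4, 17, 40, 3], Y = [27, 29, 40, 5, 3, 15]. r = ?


Mean X = 23.6667, Mean Y = 19.8333
SD X = 16.397832, SD Y = 13.346868
Cov = -38.055556
r = -38.055556/(16.397832*13.346868) = -0.1739

r = -0.1739


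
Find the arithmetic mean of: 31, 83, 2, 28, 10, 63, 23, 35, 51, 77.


Sum = 31 + 83 + 2 + 28 + 10 + 63 + 23 + 35 + 51 + 77 = 403
n = 10
Mean = 403/10 = 40.3000

Mean = 40.3000


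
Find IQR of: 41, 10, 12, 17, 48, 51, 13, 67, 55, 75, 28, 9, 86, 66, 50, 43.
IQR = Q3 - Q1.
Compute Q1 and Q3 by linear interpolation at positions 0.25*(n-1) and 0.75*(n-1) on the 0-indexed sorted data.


Sorted: 9, 10, 12, 13, 17, 28, 41, 43, 48, 50, 51, 55, 66, 67, 75, 86
Q1 (25th %ile) = 16.0000
Q3 (75th %ile) = 57.7500
IQR = 57.7500 - 16.0000 = 41.7500

IQR = 41.7500


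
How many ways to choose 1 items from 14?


C(14,1) = 14!/(1! × 13!)
= 87178291200/(1 × 6227020800)
= 14

C(14,1) = 14


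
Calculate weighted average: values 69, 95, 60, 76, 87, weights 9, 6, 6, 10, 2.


Numerator = 69*9 + 95*6 + 60*6 + 76*10 + 87*2 = 2485
Denominator = 9 + 6 + 6 + 10 + 2 = 33
WM = 2485/33 = 75.3030

WM = 75.3030
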